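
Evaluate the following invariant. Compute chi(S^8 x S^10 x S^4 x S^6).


chi is multiplicative: chi(X x Y) = chi(X) chi(Y).
Each even-dim sphere has chi = 2. There are 4 factors.
chi = 2^4 = 16

16


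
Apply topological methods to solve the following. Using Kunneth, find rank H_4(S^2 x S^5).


Each S^d has Poincare polynomial 1 + t^d.
The product S^2 x S^5 has Poincare polynomial prod(1+t^d_i).
Expanding: b_0=1, b_2=1, b_5=1, b_7=1.
b_4 = 0

0


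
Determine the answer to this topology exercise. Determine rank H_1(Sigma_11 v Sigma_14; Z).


For a wedge: H_1(A v B) = H_1(A) + H_1(B).
b_1(Sigma_11) = 22, b_1(Sigma_14) = 28.
b_1 = 22 + 28 = 50

50


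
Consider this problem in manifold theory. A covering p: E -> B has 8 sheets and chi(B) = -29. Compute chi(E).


For a finite covering: chi(E) = (number of sheets) * chi(B).
chi(E) = 8 * (-29) = -232

-232


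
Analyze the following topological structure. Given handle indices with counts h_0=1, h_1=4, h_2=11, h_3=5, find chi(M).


Handles of index k contribute (-1)^k to chi (same as CW cells).
chi = (1) + (-4) + (11) + (-5) = 3

3


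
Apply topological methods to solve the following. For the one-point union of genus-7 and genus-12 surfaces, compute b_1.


For a wedge: H_1(A v B) = H_1(A) + H_1(B).
b_1(Sigma_7) = 14, b_1(Sigma_12) = 24.
b_1 = 14 + 24 = 38

38


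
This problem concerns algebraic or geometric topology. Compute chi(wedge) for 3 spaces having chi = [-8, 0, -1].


chi(A v B) = chi(A) + chi(B) - 1 (one point identified).
For 3 spaces: chi = (sum chi_i) - (3 - 1).
sum = -9; chi = -9 - 2 = -11

-11


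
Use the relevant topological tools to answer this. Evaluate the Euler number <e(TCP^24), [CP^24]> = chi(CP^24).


For any closed oriented manifold, <e(TM),[M]> = chi(M).
chi(CP^24) = 24+1 = 25

25


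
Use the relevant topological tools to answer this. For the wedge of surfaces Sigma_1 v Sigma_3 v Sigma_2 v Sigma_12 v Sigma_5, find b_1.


For a wedge X v Y: reduced H_k(X v Y) = H_k(X) + H_k(Y).
Each Sigma_g contributes b_1 = 2g.
b_1 = 2 + 6 + 4 + 24 + 10 = 46

46


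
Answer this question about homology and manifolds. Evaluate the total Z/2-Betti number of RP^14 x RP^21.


dim H^*(RP^n; Z/2) = n+1 (one Z/2 in each degree 0..n).
Total Betti number is multiplicative.
Total = (14+1) * (21+1) = 15 * 22 = 330

330


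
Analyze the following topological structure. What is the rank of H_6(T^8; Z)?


By the Kunneth formula, b_k(T^n) = C(n,k).
b_6(T^8) = C(8,6).
C(8,6) = 8!/(6!*2!) = 28

28


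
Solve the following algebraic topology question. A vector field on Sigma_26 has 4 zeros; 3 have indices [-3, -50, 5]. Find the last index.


Poincare-Hopf: sum of indices = chi(M).
chi(Sigma_26) = 2 - 2*26 = -50.
Sum of known indices = -48.
x = chi - (sum known) = -50 - (-48) = -2

-2


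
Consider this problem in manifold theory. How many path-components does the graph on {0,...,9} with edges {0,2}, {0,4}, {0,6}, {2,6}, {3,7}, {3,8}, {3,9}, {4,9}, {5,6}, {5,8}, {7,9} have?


Run DFS/union-find over 10 vertices.
V = 10, E = 11.
Number of components = 2

2


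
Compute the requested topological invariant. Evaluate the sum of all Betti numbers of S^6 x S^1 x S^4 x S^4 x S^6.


Total Betti number is multiplicative under products.
Each S^d (d>=1) has total Betti number 2.
There are 5 sphere factors.
Total = 2^5 = 32

32


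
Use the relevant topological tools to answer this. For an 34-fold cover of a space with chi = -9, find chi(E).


For a finite covering: chi(E) = (number of sheets) * chi(B).
chi(E) = 34 * (-9) = -306

-306


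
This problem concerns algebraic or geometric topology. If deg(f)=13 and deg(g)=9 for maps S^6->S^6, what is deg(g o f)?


Degree is multiplicative under composition: deg(g o f) = deg(g) * deg(f).
= 9 * 13 = 117

117


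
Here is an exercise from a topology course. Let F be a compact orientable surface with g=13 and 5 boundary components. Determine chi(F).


For a compact orientable surface with genus g and b boundary components: chi = 2 - 2g - b.
chi = 2 - 2*13 - 5 = 2 - 26 - 5 = -29

-29


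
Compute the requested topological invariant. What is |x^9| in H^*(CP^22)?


|x| = 2 in H^*(CP^n).
|x^9| = 9 * |x| = 9 * 2 = 18

18


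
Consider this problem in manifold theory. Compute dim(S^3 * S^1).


Join of spheres: S^m * S^n = S^{m+n+1}.
dim = 3 + 1 + 1 = 5

5


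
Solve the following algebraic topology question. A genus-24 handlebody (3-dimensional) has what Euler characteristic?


A genus-g handlebody deformation retracts to a wedge of g circles.
chi(vee_g S^1) = 1 - g.
chi(H_24) = 1 - 24 = -23

-23


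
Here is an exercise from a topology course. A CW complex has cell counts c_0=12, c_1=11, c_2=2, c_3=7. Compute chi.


chi = sum_k (-1)^k c_k.
= (-1)^0*12 + (-1)^1*11 + (-1)^2*2 + (-1)^3*7
= (12) + (-11) + (2) + (-7)
= -4

-4


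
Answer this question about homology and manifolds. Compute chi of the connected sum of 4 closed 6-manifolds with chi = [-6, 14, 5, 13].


For n-manifolds: chi(A#B) = chi(A) + chi(B) - chi(S^6).
chi(S^6) = 1 + (-1)^6 = 2.
chi(#) = (sum chi_i) - (4-1)*chi(S^6) = 26 - 3*2 = 20

20


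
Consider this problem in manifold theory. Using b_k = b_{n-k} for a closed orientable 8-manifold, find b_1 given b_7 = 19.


Poincare duality for closed orientable n-manifolds: b_k = b_{n-k}.
Here n = 8, so b_1 = b_7 = 19

19


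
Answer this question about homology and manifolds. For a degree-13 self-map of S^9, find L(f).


On S^9: L(f) = tr(f_0*) + (-1)^9 tr(f_9*) = 1 + (-1)^9 * deg(f).
L(f) = 1 + (-1)^9 * 13 = 1 + -13 = -12

-12


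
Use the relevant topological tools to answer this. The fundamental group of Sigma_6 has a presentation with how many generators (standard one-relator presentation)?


Standard presentation: pi_1(Sigma_g) = <a_1,b_1,...,a_g,b_g | [a_1,b_1]...[a_g,b_g] = 1>.
Number of generators = 2g = 2*6 = 12

12


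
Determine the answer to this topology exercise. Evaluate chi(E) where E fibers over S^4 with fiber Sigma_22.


chi(S^4) = 2 (n even), chi(Sigma_22) = 2 - 2*22 = -42.
chi(E) = 2 * (-42) = -84

-84


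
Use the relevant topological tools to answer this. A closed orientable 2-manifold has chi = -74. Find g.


chi = 2 - 2g for closed orientable surfaces.
-74 = 2 - 2g
2g = 2 - (-74) = 76
g = 38

38


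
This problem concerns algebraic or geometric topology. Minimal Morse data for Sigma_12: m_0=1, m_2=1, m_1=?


A perfect Morse function has m_k = b_k.
For Sigma_12: b_0=1, b_1=2g=24, b_2=1.
Saddles m_1 = 2g = 24

24


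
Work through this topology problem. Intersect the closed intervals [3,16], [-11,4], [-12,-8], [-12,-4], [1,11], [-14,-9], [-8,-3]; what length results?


Intersection = [max(a_i), min(b_i)] = [3, -9].
Since 3 > -9, the intersection is empty.
Length = 0

0


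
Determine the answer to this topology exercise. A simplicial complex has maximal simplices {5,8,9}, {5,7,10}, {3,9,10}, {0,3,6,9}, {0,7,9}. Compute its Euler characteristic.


Enumerate all faces; f-vector: f_0=8, f_1=16, f_2=8, f_3=1.
chi = sum (-1)^k f_k = -1

-1


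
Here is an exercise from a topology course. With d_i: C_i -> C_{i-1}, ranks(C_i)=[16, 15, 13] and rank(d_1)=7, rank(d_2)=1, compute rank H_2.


rank H_k = rank(ker d_k) - rank(im d_{k+1}).
rank(ker d_2) = rank(C_2) - rank(d_2) = 13 - 1 = 12.
rank(im d_{2+1}) = 0.
rank H_2 = 12 - 0 = 12

12


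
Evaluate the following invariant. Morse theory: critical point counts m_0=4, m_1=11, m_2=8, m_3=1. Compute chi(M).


Morse theory: chi(M) = sum_k (-1)^k m_k where m_k = #(index-k critical points).
= (4) + (-11) + (8) + (-1) = 0

0


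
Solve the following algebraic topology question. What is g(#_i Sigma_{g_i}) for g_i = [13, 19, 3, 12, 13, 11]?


Genus is additive under connected sum of orientable surfaces.
g = 13 + 19 + 3 + 12 + 13 + 11 = 71

71


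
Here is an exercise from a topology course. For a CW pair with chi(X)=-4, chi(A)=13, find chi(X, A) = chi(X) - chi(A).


Relative Euler characteristic: chi(X, A) = chi(X) - chi(A).
= -4 - (13) = -17

-17


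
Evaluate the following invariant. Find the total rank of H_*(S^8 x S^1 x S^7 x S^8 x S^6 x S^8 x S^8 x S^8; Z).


Total Betti number is multiplicative under products.
Each S^d (d>=1) has total Betti number 2.
There are 8 sphere factors.
Total = 2^8 = 256

256


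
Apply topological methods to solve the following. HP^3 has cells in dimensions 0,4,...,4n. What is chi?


HP^3 has one cell in each dimension 0, 4, ..., 4*3 (3+1 cells, all even-dim).
chi = 3 + 1 = 4

4


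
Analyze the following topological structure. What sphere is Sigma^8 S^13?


Each suspension raises dimension by 1: Sigma S^n = S^{n+1}.
Sigma^8 S^13 = S^{13+8} = S^21

21


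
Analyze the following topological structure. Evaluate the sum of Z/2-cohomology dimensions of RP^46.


H^k(RP^46; Z/2) = Z/2 for each 0 <= k <= 46.
Total dimension = 46 + 1 = 47

47


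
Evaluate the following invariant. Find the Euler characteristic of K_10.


K_10: V = 10, E = C(10,2) = 45.
chi = V - E = 10 - 45 = -35

-35


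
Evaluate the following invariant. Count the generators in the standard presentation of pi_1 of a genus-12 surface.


Standard presentation: pi_1(Sigma_g) = <a_1,b_1,...,a_g,b_g | [a_1,b_1]...[a_g,b_g] = 1>.
Number of generators = 2g = 2*12 = 24

24


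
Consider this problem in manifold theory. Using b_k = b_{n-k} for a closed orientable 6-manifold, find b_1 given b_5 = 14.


Poincare duality for closed orientable n-manifolds: b_k = b_{n-k}.
Here n = 6, so b_1 = b_5 = 14

14


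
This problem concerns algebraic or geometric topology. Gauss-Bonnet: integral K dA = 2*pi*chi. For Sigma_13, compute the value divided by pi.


Gauss-Bonnet: integral K dA = 2*pi*chi(M).
chi(Sigma_13) = 2 - 2*13 = -24.
(integral K dA)/pi = 2*chi = 2*(-24) = -48

-48


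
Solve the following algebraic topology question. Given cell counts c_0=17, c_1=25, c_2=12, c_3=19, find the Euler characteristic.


chi = sum_k (-1)^k c_k.
= (-1)^0*17 + (-1)^1*25 + (-1)^2*12 + (-1)^3*19
= (17) + (-25) + (12) + (-19)
= -15

-15


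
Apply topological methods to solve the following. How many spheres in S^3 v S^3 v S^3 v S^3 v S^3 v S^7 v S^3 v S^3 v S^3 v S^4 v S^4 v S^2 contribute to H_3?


For a wedge of spheres, H_k (k>0) is free on one generator per sphere of dimension k.
Spheres of dimension 3: count = 8.
b_3 = 8

8


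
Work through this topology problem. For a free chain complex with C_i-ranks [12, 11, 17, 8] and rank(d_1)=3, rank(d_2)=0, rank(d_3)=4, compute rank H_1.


rank H_k = rank(ker d_k) - rank(im d_{k+1}).
rank(ker d_1) = rank(C_1) - rank(d_1) = 11 - 3 = 8.
rank(im d_{1+1}) = 0.
rank H_1 = 8 - 0 = 8

8


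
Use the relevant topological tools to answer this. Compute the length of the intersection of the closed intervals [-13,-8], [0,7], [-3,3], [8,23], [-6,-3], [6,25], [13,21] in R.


Intersection = [max(a_i), min(b_i)] = [13, -8].
Since 13 > -8, the intersection is empty.
Length = 0

0


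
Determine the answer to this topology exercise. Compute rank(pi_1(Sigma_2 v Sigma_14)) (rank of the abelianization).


For a wedge: H_1(A v B) = H_1(A) + H_1(B).
b_1(Sigma_2) = 4, b_1(Sigma_14) = 28.
b_1 = 4 + 28 = 32

32


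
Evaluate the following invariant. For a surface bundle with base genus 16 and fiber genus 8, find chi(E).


For a fiber bundle F -> E -> B (with CW structure): chi(E) = chi(B) * chi(F).
chi(Sigma_16) = -30, chi(Sigma_8) = -14.
chi(E) = (-30) * (-14) = 420

420


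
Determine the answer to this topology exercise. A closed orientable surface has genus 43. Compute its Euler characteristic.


For a closed orientable surface of genus g: chi = 2 - 2g.
Here g = 43.
chi = 2 - 2*43 = 2 - 86 = -84

-84


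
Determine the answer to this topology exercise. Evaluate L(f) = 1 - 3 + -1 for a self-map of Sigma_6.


L(f) = tr(f_0*) - tr(f_1*) + tr(f_2*).
= 1 - (3) + (-1)
= -3

-3


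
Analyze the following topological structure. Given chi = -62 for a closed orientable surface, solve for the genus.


chi = 2 - 2g for closed orientable surfaces.
-62 = 2 - 2g
2g = 2 - (-62) = 64
g = 32

32


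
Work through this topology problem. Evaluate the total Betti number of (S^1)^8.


b_k(T^8) = C(8,k), so the sum over k is sum_k C(8,k) = 2^8.
Total = 2^8 = 256

256


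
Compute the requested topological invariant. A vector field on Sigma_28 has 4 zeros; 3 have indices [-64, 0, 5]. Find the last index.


Poincare-Hopf: sum of indices = chi(M).
chi(Sigma_28) = 2 - 2*28 = -54.
Sum of known indices = -59.
x = chi - (sum known) = -54 - (-59) = 5

5


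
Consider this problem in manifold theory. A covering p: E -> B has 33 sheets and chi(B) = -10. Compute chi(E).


For a finite covering: chi(E) = (number of sheets) * chi(B).
chi(E) = 33 * (-10) = -330

-330


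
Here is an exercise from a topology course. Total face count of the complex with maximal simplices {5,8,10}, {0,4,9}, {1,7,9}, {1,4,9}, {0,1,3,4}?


Each maximal simplex on m vertices has 2^m - 1 nonempty faces.
Take the union (dedupe shared faces).
Total distinct faces = 32

32


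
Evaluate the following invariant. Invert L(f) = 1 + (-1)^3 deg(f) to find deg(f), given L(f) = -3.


L(f) = 1 + (-1)^3 deg(f) on S^3.
-3 = 1 + (-1)^3 * deg(f)
(-1)^3 * deg(f) = -4
deg(f) = 4

4


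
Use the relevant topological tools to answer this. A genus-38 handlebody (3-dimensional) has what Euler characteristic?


A genus-g handlebody deformation retracts to a wedge of g circles.
chi(vee_g S^1) = 1 - g.
chi(H_38) = 1 - 38 = -37

-37


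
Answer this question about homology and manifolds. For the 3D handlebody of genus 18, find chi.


A genus-g handlebody deformation retracts to a wedge of g circles.
chi(vee_g S^1) = 1 - g.
chi(H_18) = 1 - 18 = -17

-17


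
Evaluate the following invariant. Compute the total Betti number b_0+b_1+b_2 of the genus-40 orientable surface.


For Sigma_40: b_0 = 1, b_1 = 2g = 80, b_2 = 1.
Total = 1 + 80 + 1 = 82

82


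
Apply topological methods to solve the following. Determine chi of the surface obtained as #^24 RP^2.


For a non-orientable closed surface with k crosscaps: chi = 2 - k.
Here k = 24.
chi = 2 - 24 = -22

-22


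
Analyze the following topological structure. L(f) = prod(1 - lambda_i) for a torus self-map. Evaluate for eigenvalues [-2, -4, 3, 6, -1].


For a torus self-map: L(f) = det(I - A) where A acts on H_1.
L(f) = (1--2) * (1--4) * (1-3) * (1-6) * (1--1) = 3 * 5 * -2 * -5 * 2 = 300

300


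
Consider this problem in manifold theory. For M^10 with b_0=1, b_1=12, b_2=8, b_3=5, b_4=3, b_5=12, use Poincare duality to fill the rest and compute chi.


By Poincare duality b_k = b_{10-k}, so full Betti numbers: b_0=1, b_1=12, b_2=8, b_3=5, b_4=3, b_5=12, b_6=3, b_7=5, b_8=8, b_9=12, b_10=1.
chi = sum (-1)^k b_k = -22

-22


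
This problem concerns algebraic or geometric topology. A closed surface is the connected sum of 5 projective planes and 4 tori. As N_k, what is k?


Since a >= 1, the sum is non-orientable; each T^2 can be replaced by RP^2 # RP^2 (since T^2#RP^2 = 3RP^2).
Total crosscaps k = 5 + 2*4 = 13.
Check via chi: chi = 5*1 + 4*0 - (5+4-1)*2 = -11 = 2 - k = -11. Consistent.

13


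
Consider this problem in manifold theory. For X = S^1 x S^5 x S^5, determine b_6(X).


Each S^d has Poincare polynomial 1 + t^d.
The product S^1 x S^5 x S^5 has Poincare polynomial prod(1+t^d_i).
Expanding: b_0=1, b_1=1, b_5=2, b_6=2, b_10=1, b_11=1.
b_6 = 2

2


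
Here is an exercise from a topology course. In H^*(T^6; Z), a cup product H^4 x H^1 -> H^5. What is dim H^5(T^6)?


Cup product: H^p x H^q -> H^{p+q}; here p+q = 4+1 = 5.
rank H^k(T^n) = C(n,k).
C(6,5) = 6

6


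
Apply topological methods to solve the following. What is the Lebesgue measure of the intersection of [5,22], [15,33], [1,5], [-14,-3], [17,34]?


Intersection = [max(a_i), min(b_i)] = [17, -3].
Since 17 > -3, the intersection is empty.
Length = 0

0


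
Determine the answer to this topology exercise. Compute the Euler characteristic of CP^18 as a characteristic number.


For any closed oriented manifold, <e(TM),[M]> = chi(M).
chi(CP^18) = 18+1 = 19

19


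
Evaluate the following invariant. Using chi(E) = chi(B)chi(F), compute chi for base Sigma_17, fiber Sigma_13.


For a fiber bundle F -> E -> B (with CW structure): chi(E) = chi(B) * chi(F).
chi(Sigma_17) = -32, chi(Sigma_13) = -24.
chi(E) = (-32) * (-24) = 768

768


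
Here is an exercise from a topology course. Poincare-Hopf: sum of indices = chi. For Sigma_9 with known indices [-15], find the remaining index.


Poincare-Hopf: sum of indices = chi(M).
chi(Sigma_9) = 2 - 2*9 = -16.
Sum of known indices = -15.
x = chi - (sum known) = -16 - (-15) = -1

-1


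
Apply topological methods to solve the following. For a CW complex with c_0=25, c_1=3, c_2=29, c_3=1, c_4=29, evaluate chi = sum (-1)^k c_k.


chi = sum_k (-1)^k c_k.
= (-1)^0*25 + (-1)^1*3 + (-1)^2*29 + (-1)^3*1 + (-1)^4*29
= (25) + (-3) + (29) + (-1) + (29)
= 79

79


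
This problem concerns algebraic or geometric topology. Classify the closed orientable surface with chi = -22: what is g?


chi = 2 - 2g for closed orientable surfaces.
-22 = 2 - 2g
2g = 2 - (-22) = 24
g = 12

12


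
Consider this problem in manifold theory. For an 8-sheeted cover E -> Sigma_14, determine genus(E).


For an n-sheeted cover: chi(E) = n * chi(B).
chi(Sigma_14) = 2 - 2*14 = -26.
chi(E) = 8 * (-26) = -208.
genus(E) = (2 - chi(E))/2 = (2 - (-208))/2 = 210/2 = 105

105


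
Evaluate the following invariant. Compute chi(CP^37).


CP^37 has one cell in each even dimension 0, 2, ..., 2*37 (37+1 cells total).
All cells are even-dimensional, so chi = number of cells.
chi = 37 + 1 = 38

38


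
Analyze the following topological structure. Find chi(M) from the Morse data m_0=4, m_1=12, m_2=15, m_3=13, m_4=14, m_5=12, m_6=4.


Morse theory: chi(M) = sum_k (-1)^k m_k where m_k = #(index-k critical points).
= (4) + (-12) + (15) + (-13) + (14) + (-12) + (4) = 0

0


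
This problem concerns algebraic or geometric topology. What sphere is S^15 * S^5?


Join of spheres: S^m * S^n = S^{m+n+1}.
dim = 15 + 5 + 1 = 21

21


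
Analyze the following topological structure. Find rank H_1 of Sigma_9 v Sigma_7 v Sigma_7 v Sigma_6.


For a wedge X v Y: reduced H_k(X v Y) = H_k(X) + H_k(Y).
Each Sigma_g contributes b_1 = 2g.
b_1 = 18 + 14 + 14 + 12 = 58

58


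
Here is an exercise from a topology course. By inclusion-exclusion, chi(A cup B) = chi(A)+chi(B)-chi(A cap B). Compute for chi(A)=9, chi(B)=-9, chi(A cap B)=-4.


chi(A cup B) = chi(A) + chi(B) - chi(A cap B)
= 9 + (-9) - (-4)
= 4

4


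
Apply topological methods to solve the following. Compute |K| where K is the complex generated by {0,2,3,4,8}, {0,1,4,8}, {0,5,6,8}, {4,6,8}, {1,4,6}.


Each maximal simplex on m vertices has 2^m - 1 nonempty faces.
Take the union (dedupe shared faces).
Total distinct faces = 55

55


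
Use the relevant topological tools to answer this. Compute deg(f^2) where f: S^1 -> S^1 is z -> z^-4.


deg(f) = -4. Degree is multiplicative: deg(f^2) = (deg f)^2.
deg(f^2) = (-4)^2 = 16

16


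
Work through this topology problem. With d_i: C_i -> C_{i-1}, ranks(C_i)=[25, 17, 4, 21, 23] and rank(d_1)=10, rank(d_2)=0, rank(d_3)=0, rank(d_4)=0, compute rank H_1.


rank H_k = rank(ker d_k) - rank(im d_{k+1}).
rank(ker d_1) = rank(C_1) - rank(d_1) = 17 - 10 = 7.
rank(im d_{1+1}) = 0.
rank H_1 = 7 - 0 = 7

7


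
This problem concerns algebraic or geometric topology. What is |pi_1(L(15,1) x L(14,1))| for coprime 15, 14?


pi_1(X x Y) = pi_1(X) x pi_1(Y).
pi_1(L(15,1)) = Z/15, pi_1(L(14,1)) = Z/14.
|Z/15 x Z/14| = 15 * 14 = 210

210


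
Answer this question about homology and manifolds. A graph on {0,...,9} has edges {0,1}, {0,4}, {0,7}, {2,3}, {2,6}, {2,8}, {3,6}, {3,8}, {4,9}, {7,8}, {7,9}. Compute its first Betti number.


b_1 = E - V + (number of components).
E = 11, V = 10, components = 2.
b_1 = 11 - 10 + 2 = 3

3


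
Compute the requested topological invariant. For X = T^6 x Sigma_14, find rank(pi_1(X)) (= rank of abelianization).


pi_1(A x B) = pi_1(A) x pi_1(B); rank of abelianization = b_1.
b_1(T^6) = 6, b_1(Sigma_14) = 2*14 = 28.
b_1(product) = 6 + 28 = 34

34


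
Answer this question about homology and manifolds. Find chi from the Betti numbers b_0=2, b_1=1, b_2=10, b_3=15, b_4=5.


chi = sum_k (-1)^k b_k.
= (2) + (-1) + (10) + (-15) + (5)
= 1

1


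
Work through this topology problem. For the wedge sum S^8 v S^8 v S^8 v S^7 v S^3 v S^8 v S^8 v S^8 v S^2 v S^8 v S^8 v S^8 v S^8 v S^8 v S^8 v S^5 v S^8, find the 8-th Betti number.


For a wedge of spheres, H_k (k>0) is free on one generator per sphere of dimension k.
Spheres of dimension 8: count = 13.
b_8 = 13

13


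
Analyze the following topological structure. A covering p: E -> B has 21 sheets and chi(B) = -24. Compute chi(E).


For a finite covering: chi(E) = (number of sheets) * chi(B).
chi(E) = 21 * (-24) = -504

-504


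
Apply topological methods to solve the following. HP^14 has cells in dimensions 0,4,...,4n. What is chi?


HP^14 has one cell in each dimension 0, 4, ..., 4*14 (14+1 cells, all even-dim).
chi = 14 + 1 = 15

15


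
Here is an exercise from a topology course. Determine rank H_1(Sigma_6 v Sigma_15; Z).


For a wedge: H_1(A v B) = H_1(A) + H_1(B).
b_1(Sigma_6) = 12, b_1(Sigma_15) = 30.
b_1 = 12 + 30 = 42

42


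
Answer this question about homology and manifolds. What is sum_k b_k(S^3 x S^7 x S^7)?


Total Betti number is multiplicative under products.
Each S^d (d>=1) has total Betti number 2.
There are 3 sphere factors.
Total = 2^3 = 8

8


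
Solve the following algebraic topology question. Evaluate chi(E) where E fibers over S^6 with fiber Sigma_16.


chi(S^6) = 2 (n even), chi(Sigma_16) = 2 - 2*16 = -30.
chi(E) = 2 * (-30) = -60

-60


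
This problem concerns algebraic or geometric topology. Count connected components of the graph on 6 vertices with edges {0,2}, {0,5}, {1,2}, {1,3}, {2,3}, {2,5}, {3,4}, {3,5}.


Run DFS/union-find over 6 vertices.
V = 6, E = 8.
Number of components = 1

1


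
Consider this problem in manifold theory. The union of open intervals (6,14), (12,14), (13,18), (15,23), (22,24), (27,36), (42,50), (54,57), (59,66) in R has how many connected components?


Sort and merge overlapping open intervals.
Merged: (6,24), (27,36), (42,50), (54,57), (59,66).
Number of components = 5

5


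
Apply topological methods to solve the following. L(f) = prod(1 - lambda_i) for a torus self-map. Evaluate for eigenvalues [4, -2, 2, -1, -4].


For a torus self-map: L(f) = det(I - A) where A acts on H_1.
L(f) = (1-4) * (1--2) * (1-2) * (1--1) * (1--4) = -3 * 3 * -1 * 2 * 5 = 90

90


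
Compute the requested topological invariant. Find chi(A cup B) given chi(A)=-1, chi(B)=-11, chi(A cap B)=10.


chi(A cup B) = chi(A) + chi(B) - chi(A cap B)
= -1 + (-11) - (10)
= -22

-22


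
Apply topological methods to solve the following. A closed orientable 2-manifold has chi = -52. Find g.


chi = 2 - 2g for closed orientable surfaces.
-52 = 2 - 2g
2g = 2 - (-52) = 54
g = 27

27


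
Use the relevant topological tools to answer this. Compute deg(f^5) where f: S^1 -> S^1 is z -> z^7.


deg(f) = 7. Degree is multiplicative: deg(f^5) = (deg f)^5.
deg(f^5) = (7)^5 = 16807

16807


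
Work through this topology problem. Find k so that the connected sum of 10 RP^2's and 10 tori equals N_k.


Since a >= 1, the sum is non-orientable; each T^2 can be replaced by RP^2 # RP^2 (since T^2#RP^2 = 3RP^2).
Total crosscaps k = 10 + 2*10 = 30.
Check via chi: chi = 10*1 + 10*0 - (10+10-1)*2 = -28 = 2 - k = -28. Consistent.

30


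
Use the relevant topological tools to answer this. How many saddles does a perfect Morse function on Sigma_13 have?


A perfect Morse function has m_k = b_k.
For Sigma_13: b_0=1, b_1=2g=26, b_2=1.
Saddles m_1 = 2g = 26

26


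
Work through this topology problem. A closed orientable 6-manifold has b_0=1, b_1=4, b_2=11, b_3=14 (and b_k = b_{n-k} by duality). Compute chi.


By Poincare duality b_k = b_{6-k}, so full Betti numbers: b_0=1, b_1=4, b_2=11, b_3=14, b_4=11, b_5=4, b_6=1.
chi = sum (-1)^k b_k = 2

2


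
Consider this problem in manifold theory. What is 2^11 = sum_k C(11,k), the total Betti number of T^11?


b_k(T^11) = C(11,k), so the sum over k is sum_k C(11,k) = 2^11.
Total = 2^11 = 2048

2048


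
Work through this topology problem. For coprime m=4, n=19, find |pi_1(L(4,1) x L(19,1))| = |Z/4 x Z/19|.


pi_1(X x Y) = pi_1(X) x pi_1(Y).
pi_1(L(4,1)) = Z/4, pi_1(L(19,1)) = Z/19.
|Z/4 x Z/19| = 4 * 19 = 76

76


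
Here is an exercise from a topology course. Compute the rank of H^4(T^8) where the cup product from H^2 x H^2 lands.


Cup product: H^p x H^q -> H^{p+q}; here p+q = 2+2 = 4.
rank H^k(T^n) = C(n,k).
C(8,4) = 70

70


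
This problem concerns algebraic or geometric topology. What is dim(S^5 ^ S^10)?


S^m ^ S^n = S^{m+n}.
k = 5 + 10 = 15

15


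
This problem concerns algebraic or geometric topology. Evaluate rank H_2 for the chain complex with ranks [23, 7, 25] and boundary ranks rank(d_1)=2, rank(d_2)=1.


rank H_k = rank(ker d_k) - rank(im d_{k+1}).
rank(ker d_2) = rank(C_2) - rank(d_2) = 25 - 1 = 24.
rank(im d_{2+1}) = 0.
rank H_2 = 24 - 0 = 24

24


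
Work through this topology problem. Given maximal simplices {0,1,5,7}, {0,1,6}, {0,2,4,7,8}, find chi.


Enumerate all faces; f-vector: f_0=8, f_1=17, f_2=15, f_3=6, f_4=1.
chi = sum (-1)^k f_k = 1

1


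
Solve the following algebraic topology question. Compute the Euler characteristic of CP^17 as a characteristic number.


For any closed oriented manifold, <e(TM),[M]> = chi(M).
chi(CP^17) = 17+1 = 18

18


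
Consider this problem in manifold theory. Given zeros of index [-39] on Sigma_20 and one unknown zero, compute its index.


Poincare-Hopf: sum of indices = chi(M).
chi(Sigma_20) = 2 - 2*20 = -38.
Sum of known indices = -39.
x = chi - (sum known) = -38 - (-39) = 1

1


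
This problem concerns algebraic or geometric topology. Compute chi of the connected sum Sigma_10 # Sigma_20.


chi(Sigma_10) = 2 - 2*10 = -18
chi(Sigma_20) = 2 - 2*20 = -38
For surfaces: chi(A#B) = chi(A) + chi(B) - 2.
chi = -18 + -38 - 2 = -58

-58


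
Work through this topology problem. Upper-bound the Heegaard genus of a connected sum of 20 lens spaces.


Heegaard genus satisfies g(A#B) <= g(A) + g(B).
Each lens space has g = 1.
Upper bound: 20 * 1 = 20

20


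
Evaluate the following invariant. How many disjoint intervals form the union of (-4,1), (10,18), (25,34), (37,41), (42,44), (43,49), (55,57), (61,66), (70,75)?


Sort and merge overlapping open intervals.
Merged: (-4,1), (10,18), (25,34), (37,41), (42,49), (55,57), (61,66), (70,75).
Number of components = 8

8


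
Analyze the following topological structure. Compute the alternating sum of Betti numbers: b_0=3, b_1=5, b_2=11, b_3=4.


chi = sum_k (-1)^k b_k.
= (3) + (-5) + (11) + (-4)
= 5

5


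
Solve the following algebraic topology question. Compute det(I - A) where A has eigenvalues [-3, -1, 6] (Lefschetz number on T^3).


For a torus self-map: L(f) = det(I - A) where A acts on H_1.
L(f) = (1--3) * (1--1) * (1-6) = 4 * 2 * -5 = -40

-40


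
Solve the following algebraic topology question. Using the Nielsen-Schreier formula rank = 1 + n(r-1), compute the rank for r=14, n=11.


Nielsen-Schreier: an index-n subgroup of F_r is free of rank 1 + n(r-1).
Equivalently: chi(cover) = n*chi(base); chi(vee_r S^1) = 1 - 14 = -13.
chi(E) = 11*(-13) = -143; rank = 1 - chi(E) = 1 - (-143) = 144.
rank = 1 + 11*(14-1) = 1 + 143 = 144

144


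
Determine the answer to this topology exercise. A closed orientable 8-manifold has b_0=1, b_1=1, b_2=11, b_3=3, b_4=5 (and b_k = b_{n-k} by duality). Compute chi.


By Poincare duality b_k = b_{8-k}, so full Betti numbers: b_0=1, b_1=1, b_2=11, b_3=3, b_4=5, b_5=3, b_6=11, b_7=1, b_8=1.
chi = sum (-1)^k b_k = 21

21


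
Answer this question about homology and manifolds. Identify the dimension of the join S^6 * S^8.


Join of spheres: S^m * S^n = S^{m+n+1}.
dim = 6 + 8 + 1 = 15

15


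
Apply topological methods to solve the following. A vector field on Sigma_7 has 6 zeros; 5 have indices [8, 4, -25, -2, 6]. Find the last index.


Poincare-Hopf: sum of indices = chi(M).
chi(Sigma_7) = 2 - 2*7 = -12.
Sum of known indices = -9.
x = chi - (sum known) = -12 - (-9) = -3

-3


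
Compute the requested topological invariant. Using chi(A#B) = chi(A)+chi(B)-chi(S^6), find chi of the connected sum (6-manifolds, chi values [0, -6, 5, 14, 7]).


For n-manifolds: chi(A#B) = chi(A) + chi(B) - chi(S^6).
chi(S^6) = 1 + (-1)^6 = 2.
chi(#) = (sum chi_i) - (5-1)*chi(S^6) = 20 - 4*2 = 12

12


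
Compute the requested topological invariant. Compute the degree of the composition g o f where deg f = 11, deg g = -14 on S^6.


Degree is multiplicative under composition: deg(g o f) = deg(g) * deg(f).
= -14 * 11 = -154

-154


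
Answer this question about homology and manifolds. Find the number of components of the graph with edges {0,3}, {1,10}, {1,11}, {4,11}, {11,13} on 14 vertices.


Run DFS/union-find over 14 vertices.
V = 14, E = 5.
Number of components = 9

9


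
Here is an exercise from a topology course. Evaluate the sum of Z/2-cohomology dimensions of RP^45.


H^k(RP^45; Z/2) = Z/2 for each 0 <= k <= 45.
Total dimension = 45 + 1 = 46

46


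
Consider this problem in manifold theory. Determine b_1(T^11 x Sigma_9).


pi_1(A x B) = pi_1(A) x pi_1(B); rank of abelianization = b_1.
b_1(T^11) = 11, b_1(Sigma_9) = 2*9 = 18.
b_1(product) = 11 + 18 = 29

29


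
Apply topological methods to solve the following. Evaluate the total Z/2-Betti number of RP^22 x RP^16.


dim H^*(RP^n; Z/2) = n+1 (one Z/2 in each degree 0..n).
Total Betti number is multiplicative.
Total = (22+1) * (16+1) = 23 * 17 = 391

391


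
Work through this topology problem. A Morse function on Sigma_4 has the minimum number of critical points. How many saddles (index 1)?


A perfect Morse function has m_k = b_k.
For Sigma_4: b_0=1, b_1=2g=8, b_2=1.
Saddles m_1 = 2g = 8

8


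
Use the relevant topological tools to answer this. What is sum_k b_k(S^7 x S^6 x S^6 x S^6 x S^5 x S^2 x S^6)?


Total Betti number is multiplicative under products.
Each S^d (d>=1) has total Betti number 2.
There are 7 sphere factors.
Total = 2^7 = 128

128


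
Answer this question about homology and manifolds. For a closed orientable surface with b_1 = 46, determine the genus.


For a closed orientable surface: b_1 = 2g.
46 = 2g
g = 46 / 2 = 23

23


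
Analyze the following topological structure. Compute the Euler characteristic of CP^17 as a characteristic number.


For any closed oriented manifold, <e(TM),[M]> = chi(M).
chi(CP^17) = 17+1 = 18

18


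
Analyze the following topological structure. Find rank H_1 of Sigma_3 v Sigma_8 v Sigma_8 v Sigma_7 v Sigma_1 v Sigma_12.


For a wedge X v Y: reduced H_k(X v Y) = H_k(X) + H_k(Y).
Each Sigma_g contributes b_1 = 2g.
b_1 = 6 + 16 + 16 + 14 + 2 + 24 = 78

78


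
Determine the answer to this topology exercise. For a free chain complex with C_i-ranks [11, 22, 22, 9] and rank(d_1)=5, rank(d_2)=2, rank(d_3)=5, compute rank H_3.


rank H_k = rank(ker d_k) - rank(im d_{k+1}).
rank(ker d_3) = rank(C_3) - rank(d_3) = 9 - 5 = 4.
rank(im d_{3+1}) = 0.
rank H_3 = 4 - 0 = 4

4


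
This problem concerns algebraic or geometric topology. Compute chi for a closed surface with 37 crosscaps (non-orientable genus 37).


For a non-orientable closed surface with k crosscaps: chi = 2 - k.
Here k = 37.
chi = 2 - 37 = -35

-35


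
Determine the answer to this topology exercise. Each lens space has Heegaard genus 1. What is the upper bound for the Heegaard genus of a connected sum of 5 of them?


Heegaard genus satisfies g(A#B) <= g(A) + g(B).
Each lens space has g = 1.
Upper bound: 5 * 1 = 5

5


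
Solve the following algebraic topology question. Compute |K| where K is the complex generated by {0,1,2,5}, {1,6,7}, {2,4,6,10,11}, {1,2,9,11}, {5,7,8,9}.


Each maximal simplex on m vertices has 2^m - 1 nonempty faces.
Take the union (dedupe shared faces).
Total distinct faces = 72

72


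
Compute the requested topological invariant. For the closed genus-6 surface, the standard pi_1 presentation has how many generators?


Standard presentation: pi_1(Sigma_g) = <a_1,b_1,...,a_g,b_g | [a_1,b_1]...[a_g,b_g] = 1>.
Number of generators = 2g = 2*6 = 12

12


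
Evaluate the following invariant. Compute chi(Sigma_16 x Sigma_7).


chi(Sigma_16) = 2 - 2*16 = -30
chi(Sigma_7) = 2 - 2*7 = -12
chi(product) = (-30) * (-12) = 360

360


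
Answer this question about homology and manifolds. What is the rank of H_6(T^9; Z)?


By the Kunneth formula, b_k(T^n) = C(n,k).
b_6(T^9) = C(9,6).
C(9,6) = 9!/(6!*3!) = 84

84


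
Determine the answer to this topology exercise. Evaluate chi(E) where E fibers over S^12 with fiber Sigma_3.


chi(S^12) = 2 (n even), chi(Sigma_3) = 2 - 2*3 = -4.
chi(E) = 2 * (-4) = -8

-8


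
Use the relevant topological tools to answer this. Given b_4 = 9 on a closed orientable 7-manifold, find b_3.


Poincare duality for closed orientable n-manifolds: b_k = b_{n-k}.
Here n = 7, so b_3 = b_4 = 9

9


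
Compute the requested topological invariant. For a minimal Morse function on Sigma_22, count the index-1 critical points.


A perfect Morse function has m_k = b_k.
For Sigma_22: b_0=1, b_1=2g=44, b_2=1.
Saddles m_1 = 2g = 44

44


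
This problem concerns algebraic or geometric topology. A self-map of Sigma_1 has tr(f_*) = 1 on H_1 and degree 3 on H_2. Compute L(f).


L(f) = tr(f_0*) - tr(f_1*) + tr(f_2*).
= 1 - (1) + (3)
= 3

3


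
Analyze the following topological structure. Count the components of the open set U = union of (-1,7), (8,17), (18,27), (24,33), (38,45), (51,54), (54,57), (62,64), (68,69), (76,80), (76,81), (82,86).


Sort and merge overlapping open intervals.
Merged: (-1,7), (8,17), (18,33), (38,45), (51,54), (54,57), (62,64), (68,69), (76,81), (82,86).
Number of components = 10

10


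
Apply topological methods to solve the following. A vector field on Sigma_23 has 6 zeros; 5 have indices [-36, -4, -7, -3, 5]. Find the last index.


Poincare-Hopf: sum of indices = chi(M).
chi(Sigma_23) = 2 - 2*23 = -44.
Sum of known indices = -45.
x = chi - (sum known) = -44 - (-45) = 1

1


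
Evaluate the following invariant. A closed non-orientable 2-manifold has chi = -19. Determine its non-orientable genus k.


chi = 2 - k for closed non-orientable surfaces with k crosscaps.
-19 = 2 - k
k = 2 - (-19) = 21

21


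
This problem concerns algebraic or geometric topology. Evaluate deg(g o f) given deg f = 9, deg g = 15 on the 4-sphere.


Degree is multiplicative under composition: deg(g o f) = deg(g) * deg(f).
= 15 * 9 = 135

135


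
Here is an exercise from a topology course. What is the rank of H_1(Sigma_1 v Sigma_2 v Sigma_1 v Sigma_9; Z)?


For a wedge X v Y: reduced H_k(X v Y) = H_k(X) + H_k(Y).
Each Sigma_g contributes b_1 = 2g.
b_1 = 2 + 4 + 2 + 18 = 26

26


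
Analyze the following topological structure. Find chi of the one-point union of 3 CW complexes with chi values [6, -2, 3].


chi(A v B) = chi(A) + chi(B) - 1 (one point identified).
For 3 spaces: chi = (sum chi_i) - (3 - 1).
sum = 7; chi = 7 - 2 = 5

5


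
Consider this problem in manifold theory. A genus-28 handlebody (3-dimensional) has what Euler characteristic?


A genus-g handlebody deformation retracts to a wedge of g circles.
chi(vee_g S^1) = 1 - g.
chi(H_28) = 1 - 28 = -27

-27


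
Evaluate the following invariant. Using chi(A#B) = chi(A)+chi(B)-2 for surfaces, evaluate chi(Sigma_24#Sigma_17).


chi(Sigma_24) = 2 - 2*24 = -46
chi(Sigma_17) = 2 - 2*17 = -32
For surfaces: chi(A#B) = chi(A) + chi(B) - 2.
chi = -46 + -32 - 2 = -80

-80


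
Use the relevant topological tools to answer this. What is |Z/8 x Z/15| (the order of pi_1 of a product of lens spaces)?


pi_1(X x Y) = pi_1(X) x pi_1(Y).
pi_1(L(8,1)) = Z/8, pi_1(L(15,1)) = Z/15.
|Z/8 x Z/15| = 8 * 15 = 120

120


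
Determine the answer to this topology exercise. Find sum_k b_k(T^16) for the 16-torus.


b_k(T^16) = C(16,k), so the sum over k is sum_k C(16,k) = 2^16.
Total = 2^16 = 65536

65536


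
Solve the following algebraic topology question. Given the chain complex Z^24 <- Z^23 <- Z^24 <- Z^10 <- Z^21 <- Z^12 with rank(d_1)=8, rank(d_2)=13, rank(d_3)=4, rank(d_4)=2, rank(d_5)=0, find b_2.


rank H_k = rank(ker d_k) - rank(im d_{k+1}).
rank(ker d_2) = rank(C_2) - rank(d_2) = 24 - 13 = 11.
rank(im d_{2+1}) = 4.
rank H_2 = 11 - 4 = 7

7


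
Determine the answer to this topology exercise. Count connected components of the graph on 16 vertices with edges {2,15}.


Run DFS/union-find over 16 vertices.
V = 16, E = 1.
Number of components = 15

15


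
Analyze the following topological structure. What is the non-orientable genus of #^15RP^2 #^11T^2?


Since a >= 1, the sum is non-orientable; each T^2 can be replaced by RP^2 # RP^2 (since T^2#RP^2 = 3RP^2).
Total crosscaps k = 15 + 2*11 = 37.
Check via chi: chi = 15*1 + 11*0 - (15+11-1)*2 = -35 = 2 - k = -35. Consistent.

37


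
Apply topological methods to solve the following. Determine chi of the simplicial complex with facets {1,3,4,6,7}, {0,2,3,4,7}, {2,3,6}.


Enumerate all faces; f-vector: f_0=7, f_1=18, f_2=20, f_3=10, f_4=2.
chi = sum (-1)^k f_k = 1

1


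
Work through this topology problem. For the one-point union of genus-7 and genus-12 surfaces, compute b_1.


For a wedge: H_1(A v B) = H_1(A) + H_1(B).
b_1(Sigma_7) = 14, b_1(Sigma_12) = 24.
b_1 = 14 + 24 = 38

38


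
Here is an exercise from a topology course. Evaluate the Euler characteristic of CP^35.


CP^35 has one cell in each even dimension 0, 2, ..., 2*35 (35+1 cells total).
All cells are even-dimensional, so chi = number of cells.
chi = 35 + 1 = 36

36


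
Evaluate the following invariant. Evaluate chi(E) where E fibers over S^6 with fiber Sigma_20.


chi(S^6) = 2 (n even), chi(Sigma_20) = 2 - 2*20 = -38.
chi(E) = 2 * (-38) = -76

-76


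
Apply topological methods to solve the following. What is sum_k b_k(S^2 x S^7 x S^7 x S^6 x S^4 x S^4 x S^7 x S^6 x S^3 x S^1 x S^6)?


Total Betti number is multiplicative under products.
Each S^d (d>=1) has total Betti number 2.
There are 11 sphere factors.
Total = 2^11 = 2048

2048


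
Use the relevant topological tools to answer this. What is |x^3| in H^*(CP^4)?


|x| = 2 in H^*(CP^n).
|x^3| = 3 * |x| = 3 * 2 = 6

6


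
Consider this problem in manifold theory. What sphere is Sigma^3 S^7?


Each suspension raises dimension by 1: Sigma S^n = S^{n+1}.
Sigma^3 S^7 = S^{7+3} = S^10

10


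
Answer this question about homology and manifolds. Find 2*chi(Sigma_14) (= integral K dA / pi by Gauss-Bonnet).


Gauss-Bonnet: integral K dA = 2*pi*chi(M).
chi(Sigma_14) = 2 - 2*14 = -26.
(integral K dA)/pi = 2*chi = 2*(-26) = -52

-52


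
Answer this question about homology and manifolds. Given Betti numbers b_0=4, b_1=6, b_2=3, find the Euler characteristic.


chi = sum_k (-1)^k b_k.
= (4) + (-6) + (3)
= 1

1


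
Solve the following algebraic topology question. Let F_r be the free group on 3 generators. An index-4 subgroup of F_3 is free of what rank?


Nielsen-Schreier: an index-n subgroup of F_r is free of rank 1 + n(r-1).
Equivalently: chi(cover) = n*chi(base); chi(vee_r S^1) = 1 - 3 = -2.
chi(E) = 4*(-2) = -8; rank = 1 - chi(E) = 1 - (-8) = 9.
rank = 1 + 4*(3-1) = 1 + 8 = 9

9
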